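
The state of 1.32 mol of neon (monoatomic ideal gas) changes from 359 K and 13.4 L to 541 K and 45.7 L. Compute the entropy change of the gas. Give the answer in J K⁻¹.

ΔS = 20.2 J/K

Entropy is a state function: ΔS = nC_V ln(T₂/T₁) + nR ln(V₂/V₁), with C_V = 3R/2 = 12.47 J mol⁻¹ K⁻¹ for a monoatomic ideal gas.
ΔS = 1.32 × [12.47 × ln(541/359) + 8.314 × ln(45.7/13.4)] = 20.2 J/K.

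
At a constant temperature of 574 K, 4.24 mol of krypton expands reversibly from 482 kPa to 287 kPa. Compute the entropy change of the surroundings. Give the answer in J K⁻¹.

ΔS_surr = -18.3 J/K

For an isothermal ideal gas ΔS_gas = nR ln(P₁/P₂) = 4.24 × 8.314 × ln(482/287) = 18.3 J/K.
The process is reversible, so ΔS_surr = −ΔS_gas = -18.3 J/K and ΔS_universe = 0.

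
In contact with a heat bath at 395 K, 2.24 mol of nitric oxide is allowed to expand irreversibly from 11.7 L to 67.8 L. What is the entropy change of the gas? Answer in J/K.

ΔS_gas = 32.7 J/K

Entropy is a state function, so ΔS_gas depends only on the end states.
For an isothermal ideal gas ΔS_gas = nR ln(V₂/V₁) = 2.24 × 8.314 × ln(67.8/11.7) = 32.7 J/K.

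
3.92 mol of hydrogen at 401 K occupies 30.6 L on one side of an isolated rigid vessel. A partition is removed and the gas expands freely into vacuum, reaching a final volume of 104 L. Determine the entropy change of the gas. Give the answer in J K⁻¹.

ΔS_gas = 39.9 J/K

No heat is exchanged and no work is done, so the ideal-gas temperature stays constant.
Entropy is a state function; using a reversible isothermal path, ΔS_gas = nR ln(V₂/V₁) = 3.92 × 8.314 × ln(104/30.6) = 39.9 J/K.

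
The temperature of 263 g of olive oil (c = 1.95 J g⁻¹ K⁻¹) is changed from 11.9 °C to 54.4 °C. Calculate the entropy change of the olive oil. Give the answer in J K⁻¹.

ΔS = 71.3 J/K

In kelvin: T₁ = 285.05 K, T₂ = 327.55 K. ΔS = ∫dQ_rev/T = m c ln(T₂/T₁) = 263 × 1.95 × ln(327.55/285.05) = 71.3 J/K.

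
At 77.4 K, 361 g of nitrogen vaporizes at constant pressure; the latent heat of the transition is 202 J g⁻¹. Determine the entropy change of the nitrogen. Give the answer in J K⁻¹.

ΔS = 942 J/K

Heat absorbed by the substance: Q = mL = 361 × 202 = 72922 J.
At constant T, ΔS = Q_rev/T = 72922 / 77.4 = 942 J/K.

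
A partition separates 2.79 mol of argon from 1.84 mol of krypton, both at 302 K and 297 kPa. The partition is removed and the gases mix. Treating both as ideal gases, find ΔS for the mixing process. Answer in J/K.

ΔS_mix = 25.9 J/K

Mole fractions: x_A = 2.79/4.63 = 0.603, x_B = 0.397.
ΔS_mix = −R(n_A ln x_A + n_B ln x_B) = −8.314 × (2.79 ln 0.603 + 1.84 ln 0.397) = 25.9 J/K.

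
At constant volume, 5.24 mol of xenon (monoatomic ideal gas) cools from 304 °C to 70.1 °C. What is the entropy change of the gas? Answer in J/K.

ΔS = -34 J/K

In kelvin: T₁ = 577.15 K, T₂ = 343.25 K. At constant volume, ΔS = nC_V ln(T₂/T₁) with C_V = 3R/2 = 12.47 J mol⁻¹ K⁻¹.
ΔS = 5.24 × 12.47 × ln(343.25/577.15) = -34 J/K.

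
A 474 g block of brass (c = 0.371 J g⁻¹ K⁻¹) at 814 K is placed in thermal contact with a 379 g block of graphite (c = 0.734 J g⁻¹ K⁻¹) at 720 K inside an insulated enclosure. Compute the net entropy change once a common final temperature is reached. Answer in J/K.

Energy balance: T_f = (m₁c₁T₁ + m₂c₂T₂)/(m₁c₁ + m₂c₂) = 756.41 K.
ΔS₁ = m₁c₁ ln(T_f/T₁) = 175.854 × ln(756.41/814) = -12.904 J/K.
ΔS₂ = m₂c₂ ln(T_f/T₂) = 278.186 × ln(756.41/720) = 13.722 J/K.
ΔS_total = -12.904 + 13.722 = 0.818 J/K.

ΔS_total = 0.818 J/K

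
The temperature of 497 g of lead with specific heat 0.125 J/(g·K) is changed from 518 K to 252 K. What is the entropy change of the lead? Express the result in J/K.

ΔS = -44.8 J/K

ΔS = ∫dQ_rev/T = m c ln(T₂/T₁) = 497 × 0.125 × ln(252/518) = -44.8 J/K.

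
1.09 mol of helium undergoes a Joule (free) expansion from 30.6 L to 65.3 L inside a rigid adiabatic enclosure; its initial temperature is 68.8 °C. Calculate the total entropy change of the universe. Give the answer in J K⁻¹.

For an ideal gas in free expansion Q = 0 and W = 0, so T is unchanged.
Entropy is a state function; using a reversible isothermal path, ΔS_gas = nR ln(V₂/V₁) = 1.09 × 8.314 × ln(65.3/30.6) = 6.87 J/K.
The insulated surroundings exchange no heat, so ΔS_surr = 0 and ΔS_universe = ΔS_gas.

ΔS_universe = 6.87 J/K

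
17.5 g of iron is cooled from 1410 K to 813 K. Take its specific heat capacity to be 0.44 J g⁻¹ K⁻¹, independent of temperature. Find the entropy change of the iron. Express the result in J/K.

ΔS = ∫dQ_rev/T = m c ln(T₂/T₁) = 17.5 × 0.44 × ln(813/1410) = -4.24 J/K.

ΔS = -4.24 J/K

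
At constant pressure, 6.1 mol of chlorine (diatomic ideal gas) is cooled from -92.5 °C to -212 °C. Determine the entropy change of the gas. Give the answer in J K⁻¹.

ΔS = -192 J/K

In kelvin: T₁ = 180.65 K, T₂ = 61.15 K. At constant pressure, ΔS = nC_p ln(T₂/T₁) with C_p = 7R/2 = 29.1 J mol⁻¹ K⁻¹.
ΔS = 6.1 × 29.1 × ln(61.15/180.65) = -192 J/K.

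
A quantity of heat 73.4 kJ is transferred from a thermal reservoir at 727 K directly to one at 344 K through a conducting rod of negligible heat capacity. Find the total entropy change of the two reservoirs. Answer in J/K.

ΔS_hot = −Q/T_H = −73400/727 = -101 J/K and ΔS_cold = +Q/T_C = 73400/344 = 213.4 J/K.
ΔS_total = -101 + 213.4 = 112 J/K, positive as the second law requires.

ΔS_total = 112 J/K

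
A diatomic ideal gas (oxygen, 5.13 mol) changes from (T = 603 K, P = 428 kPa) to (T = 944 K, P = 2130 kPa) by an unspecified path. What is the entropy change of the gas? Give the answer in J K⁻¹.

ΔS = -1.54 J/K

ΔS = nC_p ln(T₂/T₁) − nR ln(P₂/P₁), with C_p = 7R/2 = 29.1 J mol⁻¹ K⁻¹ for a diatomic ideal gas.
ΔS = 5.13 × [29.1 × ln(944/603) − 8.314 × ln(2130/428)] = -1.54 J/K.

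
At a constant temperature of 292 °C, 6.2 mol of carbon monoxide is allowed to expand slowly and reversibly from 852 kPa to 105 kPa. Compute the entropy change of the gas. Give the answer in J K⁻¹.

For an isothermal ideal gas ΔS_gas = nR ln(P₁/P₂) = 6.2 × 8.314 × ln(852/105) = 108 J/K.

ΔS_gas = 108 J/K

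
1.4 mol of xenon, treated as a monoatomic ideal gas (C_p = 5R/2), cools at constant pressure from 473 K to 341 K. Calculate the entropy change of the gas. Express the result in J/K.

ΔS = -9.52 J/K

At constant pressure, ΔS = nC_p ln(T₂/T₁) with C_p = 5R/2 = 20.79 J mol⁻¹ K⁻¹.
ΔS = 1.4 × 20.79 × ln(341/473) = -9.52 J/K.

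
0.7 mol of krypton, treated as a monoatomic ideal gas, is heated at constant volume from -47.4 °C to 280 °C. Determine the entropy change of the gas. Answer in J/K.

In kelvin: T₁ = 225.75 K, T₂ = 553.15 K. At constant volume, ΔS = nC_V ln(T₂/T₁) with C_V = 3R/2 = 12.47 J mol⁻¹ K⁻¹.
ΔS = 0.7 × 12.47 × ln(553.15/225.75) = 7.82 J/K.

ΔS = 7.82 J/K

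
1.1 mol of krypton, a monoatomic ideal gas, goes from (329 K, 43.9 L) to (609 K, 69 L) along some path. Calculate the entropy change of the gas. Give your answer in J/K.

ΔS = 12.6 J/K

Entropy is a state function: ΔS = nC_V ln(T₂/T₁) + nR ln(V₂/V₁), with C_V = 3R/2 = 12.47 J mol⁻¹ K⁻¹ for a monoatomic ideal gas.
ΔS = 1.1 × [12.47 × ln(609/329) + 8.314 × ln(69/43.9)] = 12.6 J/K.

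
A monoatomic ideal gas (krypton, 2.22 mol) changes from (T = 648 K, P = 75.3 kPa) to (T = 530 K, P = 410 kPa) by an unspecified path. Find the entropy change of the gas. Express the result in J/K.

ΔS = -40.6 J/K

ΔS = nC_p ln(T₂/T₁) − nR ln(P₂/P₁), with C_p = 5R/2 = 20.79 J mol⁻¹ K⁻¹ for a monoatomic ideal gas.
ΔS = 2.22 × [20.79 × ln(530/648) − 8.314 × ln(410/75.3)] = -40.6 J/K.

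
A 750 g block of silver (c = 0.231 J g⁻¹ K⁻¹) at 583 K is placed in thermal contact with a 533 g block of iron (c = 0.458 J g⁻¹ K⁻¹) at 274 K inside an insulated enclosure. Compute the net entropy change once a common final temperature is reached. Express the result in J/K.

Energy balance: T_f = (m₁c₁T₁ + m₂c₂T₂)/(m₁c₁ + m₂c₂) = 402.27 K.
ΔS₁ = m₁c₁ ln(T_f/T₁) = 173.25 × ln(402.27/583) = -64.29 J/K.
ΔS₂ = m₂c₂ ln(T_f/T₂) = 244.114 × ln(402.27/274) = 93.74 J/K.
ΔS_total = -64.29 + 93.74 = 29.4 J/K.

ΔS_total = 29.4 J/K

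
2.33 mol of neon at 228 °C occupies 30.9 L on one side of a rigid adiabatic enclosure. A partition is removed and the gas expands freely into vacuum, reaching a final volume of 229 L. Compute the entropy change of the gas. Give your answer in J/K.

ΔS_gas = 38.8 J/K

For an ideal gas in free expansion Q = 0 and W = 0, so T is unchanged.
Entropy is a state function; using a reversible isothermal path, ΔS_gas = nR ln(V₂/V₁) = 2.33 × 8.314 × ln(229/30.9) = 38.8 J/K.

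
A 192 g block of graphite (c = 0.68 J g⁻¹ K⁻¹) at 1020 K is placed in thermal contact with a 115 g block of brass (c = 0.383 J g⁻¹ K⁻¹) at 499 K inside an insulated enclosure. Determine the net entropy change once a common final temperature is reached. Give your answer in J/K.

ΔS_total = 7.41 J/K

Energy balance: T_f = (m₁c₁T₁ + m₂c₂T₂)/(m₁c₁ + m₂c₂) = 888.58 K.
ΔS₁ = m₁c₁ ln(T_f/T₁) = 130.56 × ln(888.58/1020) = -18.009 J/K.
ΔS₂ = m₂c₂ ln(T_f/T₂) = 44.045 × ln(888.58/499) = 25.415 J/K.
ΔS_total = -18.009 + 25.415 = 7.41 J/K.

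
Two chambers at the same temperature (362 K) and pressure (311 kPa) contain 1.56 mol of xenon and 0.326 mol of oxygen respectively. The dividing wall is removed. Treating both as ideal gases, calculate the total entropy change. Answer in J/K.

Mole fractions: x_A = 1.56/1.89 = 0.827, x_B = 0.173.
ΔS_mix = −R(n_A ln x_A + n_B ln x_B) = −8.314 × (1.56 ln 0.827 + 0.326 ln 0.173) = 7.22 J/K.

ΔS_mix = 7.22 J/K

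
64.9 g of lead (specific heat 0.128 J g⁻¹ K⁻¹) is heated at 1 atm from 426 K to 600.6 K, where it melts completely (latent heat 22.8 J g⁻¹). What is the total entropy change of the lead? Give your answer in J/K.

ΔS = 5.32 J/K

Warming step: ΔS₁ = m c ln(T_tr/T_i) = 64.9 × 0.128 × ln(600.6/426) = 2.853 J/K.
Phase change: ΔS₂ = +mL/T_tr = 64.9 × 22.8 / 600.6 = 2.464 J/K.
ΔS_total = (2.853) + (2.464) = 5.32 J/K.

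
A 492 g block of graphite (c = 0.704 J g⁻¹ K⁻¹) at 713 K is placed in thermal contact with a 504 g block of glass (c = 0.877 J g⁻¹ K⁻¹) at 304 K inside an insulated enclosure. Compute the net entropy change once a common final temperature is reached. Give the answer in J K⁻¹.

Energy balance: T_f = (m₁c₁T₁ + m₂c₂T₂)/(m₁c₁ + m₂c₂) = 483.69 K.
ΔS₁ = m₁c₁ ln(T_f/T₁) = 346.368 × ln(483.69/713) = -134.4 J/K.
ΔS₂ = m₂c₂ ln(T_f/T₂) = 442.008 × ln(483.69/304) = 205.3 J/K.
ΔS_total = -134.4 + 205.3 = 70.9 J/K.

ΔS_total = 70.9 J/K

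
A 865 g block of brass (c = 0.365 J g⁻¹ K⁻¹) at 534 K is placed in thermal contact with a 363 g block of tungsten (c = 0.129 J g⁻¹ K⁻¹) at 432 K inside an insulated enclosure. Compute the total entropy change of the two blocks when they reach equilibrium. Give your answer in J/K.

ΔS_total = 0.869 J/K

Energy balance: T_f = (m₁c₁T₁ + m₂c₂T₂)/(m₁c₁ + m₂c₂) = 520.83 K.
ΔS₁ = m₁c₁ ln(T_f/T₁) = 315.725 × ln(520.83/534) = -7.887 J/K.
ΔS₂ = m₂c₂ ln(T_f/T₂) = 46.827 × ln(520.83/432) = 8.756 J/K.
ΔS_total = -7.887 + 8.756 = 0.869 J/K.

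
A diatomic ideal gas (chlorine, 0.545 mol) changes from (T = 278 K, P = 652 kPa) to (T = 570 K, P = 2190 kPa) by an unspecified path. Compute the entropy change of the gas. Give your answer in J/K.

ΔS = nC_p ln(T₂/T₁) − nR ln(P₂/P₁), with C_p = 7R/2 = 29.1 J mol⁻¹ K⁻¹ for a diatomic ideal gas.
ΔS = 0.545 × [29.1 × ln(570/278) − 8.314 × ln(2190/652)] = 5.9 J/K.

ΔS = 5.9 J/K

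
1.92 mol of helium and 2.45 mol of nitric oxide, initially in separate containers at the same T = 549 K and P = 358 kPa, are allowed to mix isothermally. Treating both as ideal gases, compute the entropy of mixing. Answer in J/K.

Mole fractions: x_A = 1.92/4.37 = 0.439, x_B = 0.561.
ΔS_mix = −R(n_A ln x_A + n_B ln x_B) = −8.314 × (1.92 ln 0.439 + 2.45 ln 0.561) = 24.9 J/K.

ΔS_mix = 24.9 J/K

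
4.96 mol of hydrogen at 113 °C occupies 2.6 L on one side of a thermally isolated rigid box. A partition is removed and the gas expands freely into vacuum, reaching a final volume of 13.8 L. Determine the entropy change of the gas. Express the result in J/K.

ΔS_gas = 68.8 J/K

No heat is exchanged and no work is done, so the ideal-gas temperature stays constant.
Entropy is a state function; using a reversible isothermal path, ΔS_gas = nR ln(V₂/V₁) = 4.96 × 8.314 × ln(13.8/2.6) = 68.8 J/K.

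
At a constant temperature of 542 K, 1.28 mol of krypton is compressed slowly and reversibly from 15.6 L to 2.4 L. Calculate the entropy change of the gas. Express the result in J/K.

For an isothermal ideal gas ΔS_gas = nR ln(V₂/V₁) = 1.28 × 8.314 × ln(2.4/15.6) = -19.9 J/K.

ΔS_gas = -19.9 J/K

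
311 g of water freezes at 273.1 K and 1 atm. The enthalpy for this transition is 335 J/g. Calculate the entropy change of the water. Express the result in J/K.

ΔS = -381 J/K

Heat released by the substance: Q = −mL = −311 × 335 = −104185 J.
At constant T, ΔS = Q_rev/T = −104185 / 273.1 = -381 J/K.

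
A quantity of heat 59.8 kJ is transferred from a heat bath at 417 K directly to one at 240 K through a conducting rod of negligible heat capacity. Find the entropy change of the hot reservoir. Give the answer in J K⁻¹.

ΔS_hot = -143 J/K

The hot reservoir loses heat Q, so ΔS_hot = −Q/T_H = −59800/417 = -143 J/K.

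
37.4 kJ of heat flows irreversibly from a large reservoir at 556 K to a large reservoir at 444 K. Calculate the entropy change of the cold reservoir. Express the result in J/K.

The cold reservoir gains heat Q, so ΔS_cold = +Q/T_C = 37400/444 = 84.2 J/K.

ΔS_cold = 84.2 J/K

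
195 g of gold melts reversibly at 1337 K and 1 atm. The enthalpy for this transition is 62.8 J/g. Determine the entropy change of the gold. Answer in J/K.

Heat absorbed by the substance: Q = mL = 195 × 62.8 = 12246 J.
At constant T, ΔS = Q_rev/T = 12246 / 1337 = 9.16 J/K.

ΔS = 9.16 J/K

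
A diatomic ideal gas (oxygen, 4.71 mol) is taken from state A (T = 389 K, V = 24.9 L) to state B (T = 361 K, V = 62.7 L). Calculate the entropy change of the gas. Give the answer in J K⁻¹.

Entropy is a state function: ΔS = nC_V ln(T₂/T₁) + nR ln(V₂/V₁), with C_V = 5R/2 = 20.79 J mol⁻¹ K⁻¹ for a diatomic ideal gas.
ΔS = 4.71 × [20.79 × ln(361/389) + 8.314 × ln(62.7/24.9)] = 28.8 J/K.

ΔS = 28.8 J/K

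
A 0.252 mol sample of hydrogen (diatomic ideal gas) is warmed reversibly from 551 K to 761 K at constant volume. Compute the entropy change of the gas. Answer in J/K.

At constant volume, ΔS = nC_V ln(T₂/T₁) with C_V = 5R/2 = 20.79 J mol⁻¹ K⁻¹.
ΔS = 0.252 × 20.79 × ln(761/551) = 1.69 J/K.

ΔS = 1.69 J/K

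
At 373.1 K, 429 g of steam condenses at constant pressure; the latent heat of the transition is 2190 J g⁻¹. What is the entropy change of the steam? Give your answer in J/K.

Heat released by the substance: Q = −mL = −429 × 2190 = −939510 J.
At constant T, ΔS = Q_rev/T = −939510 / 373.1 = -2520 J/K.

ΔS = -2520 J/K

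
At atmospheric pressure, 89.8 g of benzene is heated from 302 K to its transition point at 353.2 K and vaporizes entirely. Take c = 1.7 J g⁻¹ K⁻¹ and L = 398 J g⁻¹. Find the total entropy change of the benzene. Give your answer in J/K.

Warming step: ΔS₁ = m c ln(T_tr/T_i) = 89.8 × 1.7 × ln(353.2/302) = 23.91 J/K.
Phase change: ΔS₂ = +mL/T_tr = 89.8 × 398 / 353.2 = 101.2 J/K.
ΔS_total = (23.91) + (101.2) = 125 J/K.

ΔS = 125 J/K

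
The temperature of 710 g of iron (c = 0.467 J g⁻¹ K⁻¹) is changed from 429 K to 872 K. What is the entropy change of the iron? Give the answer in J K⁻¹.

ΔS = ∫dQ_rev/T = m c ln(T₂/T₁) = 710 × 0.467 × ln(872/429) = 235 J/K.

ΔS = 235 J/K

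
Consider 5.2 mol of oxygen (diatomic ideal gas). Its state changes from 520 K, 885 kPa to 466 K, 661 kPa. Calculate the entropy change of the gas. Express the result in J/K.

ΔS = nC_p ln(T₂/T₁) − nR ln(P₂/P₁), with C_p = 7R/2 = 29.1 J mol⁻¹ K⁻¹ for a diatomic ideal gas.
ΔS = 5.2 × [29.1 × ln(466/520) − 8.314 × ln(661/885)] = -3.97 J/K.

ΔS = -3.97 J/K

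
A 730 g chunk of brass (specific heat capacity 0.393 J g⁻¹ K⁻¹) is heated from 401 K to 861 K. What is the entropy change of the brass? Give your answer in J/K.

ΔS = ∫dQ_rev/T = m c ln(T₂/T₁) = 730 × 0.393 × ln(861/401) = 219 J/K.

ΔS = 219 J/K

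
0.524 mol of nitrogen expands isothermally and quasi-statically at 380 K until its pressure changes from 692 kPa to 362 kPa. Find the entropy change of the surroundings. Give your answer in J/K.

ΔS_surr = -2.82 J/K

For an isothermal ideal gas ΔS_gas = nR ln(P₁/P₂) = 0.524 × 8.314 × ln(692/362) = 2.82 J/K.
The process is reversible, so ΔS_surr = −ΔS_gas = -2.82 J/K and ΔS_universe = 0.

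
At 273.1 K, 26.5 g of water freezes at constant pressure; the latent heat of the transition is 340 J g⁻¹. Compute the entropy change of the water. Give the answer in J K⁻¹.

Heat released by the substance: Q = −mL = −26.5 × 340 = −9010 J.
At constant T, ΔS = Q_rev/T = −9010 / 273.1 = -33 J/K.

ΔS = -33 J/K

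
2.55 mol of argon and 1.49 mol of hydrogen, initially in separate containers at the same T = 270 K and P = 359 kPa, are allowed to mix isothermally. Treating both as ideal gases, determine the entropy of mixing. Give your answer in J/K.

Mole fractions: x_A = 2.55/4.04 = 0.631, x_B = 0.369.
ΔS_mix = −R(n_A ln x_A + n_B ln x_B) = −8.314 × (2.55 ln 0.631 + 1.49 ln 0.369) = 22.1 J/K.

ΔS_mix = 22.1 J/K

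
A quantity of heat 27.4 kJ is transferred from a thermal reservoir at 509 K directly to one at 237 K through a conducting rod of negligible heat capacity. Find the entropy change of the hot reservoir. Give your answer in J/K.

ΔS_hot = -53.8 J/K

The hot reservoir loses heat Q, so ΔS_hot = −Q/T_H = −27400/509 = -53.8 J/K.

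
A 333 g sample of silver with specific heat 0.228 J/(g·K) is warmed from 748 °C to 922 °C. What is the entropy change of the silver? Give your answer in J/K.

ΔS = 11.9 J/K

In kelvin: T₁ = 1021.15 K, T₂ = 1195.15 K. ΔS = ∫dQ_rev/T = m c ln(T₂/T₁) = 333 × 0.228 × ln(1195.15/1021.15) = 11.9 J/K.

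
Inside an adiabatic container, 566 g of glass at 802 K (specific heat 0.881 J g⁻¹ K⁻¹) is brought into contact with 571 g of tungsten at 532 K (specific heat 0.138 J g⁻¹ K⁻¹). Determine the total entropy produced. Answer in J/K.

ΔS_total = 5.19 J/K

Energy balance: T_f = (m₁c₁T₁ + m₂c₂T₂)/(m₁c₁ + m₂c₂) = 765.16 K.
ΔS₁ = m₁c₁ ln(T_f/T₁) = 498.646 × ln(765.16/802) = -23.45 J/K.
ΔS₂ = m₂c₂ ln(T_f/T₂) = 78.798 × ln(765.16/532) = 28.64 J/K.
ΔS_total = -23.45 + 28.64 = 5.19 J/K.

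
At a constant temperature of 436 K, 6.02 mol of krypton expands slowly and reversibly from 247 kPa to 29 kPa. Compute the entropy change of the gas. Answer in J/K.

ΔS_gas = 107 J/K

For an isothermal ideal gas ΔS_gas = nR ln(P₁/P₂) = 6.02 × 8.314 × ln(247/29) = 107 J/K.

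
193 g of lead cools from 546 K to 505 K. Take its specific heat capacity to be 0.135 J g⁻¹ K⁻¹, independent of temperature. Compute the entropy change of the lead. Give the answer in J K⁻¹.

ΔS = -2.03 J/K

ΔS = ∫dQ_rev/T = m c ln(T₂/T₁) = 193 × 0.135 × ln(505/546) = -2.03 J/K.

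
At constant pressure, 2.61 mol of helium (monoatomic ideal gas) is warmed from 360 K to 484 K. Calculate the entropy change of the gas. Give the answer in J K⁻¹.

ΔS = 16.1 J/K

At constant pressure, ΔS = nC_p ln(T₂/T₁) with C_p = 5R/2 = 20.79 J mol⁻¹ K⁻¹.
ΔS = 2.61 × 20.79 × ln(484/360) = 16.1 J/K.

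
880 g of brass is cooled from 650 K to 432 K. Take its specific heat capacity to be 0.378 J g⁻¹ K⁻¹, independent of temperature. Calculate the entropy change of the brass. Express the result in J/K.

ΔS = -136 J/K

ΔS = ∫dQ_rev/T = m c ln(T₂/T₁) = 880 × 0.378 × ln(432/650) = -136 J/K.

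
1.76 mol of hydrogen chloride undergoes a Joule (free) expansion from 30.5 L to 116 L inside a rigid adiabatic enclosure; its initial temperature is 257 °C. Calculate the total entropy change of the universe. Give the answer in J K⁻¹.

For an ideal gas in free expansion Q = 0 and W = 0, so T is unchanged.
Entropy is a state function; using a reversible isothermal path, ΔS_gas = nR ln(V₂/V₁) = 1.76 × 8.314 × ln(116/30.5) = 19.5 J/K.
The insulated surroundings exchange no heat, so ΔS_surr = 0 and ΔS_universe = ΔS_gas.

ΔS_universe = 19.5 J/K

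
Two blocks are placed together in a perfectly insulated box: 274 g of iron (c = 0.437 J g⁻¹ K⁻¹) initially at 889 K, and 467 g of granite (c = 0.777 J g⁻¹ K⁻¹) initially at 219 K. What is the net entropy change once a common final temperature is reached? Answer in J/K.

Energy balance: T_f = (m₁c₁T₁ + m₂c₂T₂)/(m₁c₁ + m₂c₂) = 385.23 K.
ΔS₁ = m₁c₁ ln(T_f/T₁) = 119.738 × ln(385.23/889) = -100.1 J/K.
ΔS₂ = m₂c₂ ln(T_f/T₂) = 362.859 × ln(385.23/219) = 204.9 J/K.
ΔS_total = -100.1 + 204.9 = 105 J/K.

ΔS_total = 105 J/K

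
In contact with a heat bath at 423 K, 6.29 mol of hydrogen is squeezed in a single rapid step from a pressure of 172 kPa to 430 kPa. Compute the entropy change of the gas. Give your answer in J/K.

ΔS_gas = -47.9 J/K

Entropy is a state function, so ΔS_gas depends only on the end states.
For an isothermal ideal gas ΔS_gas = nR ln(P₁/P₂) = 6.29 × 8.314 × ln(172/430) = -47.9 J/K.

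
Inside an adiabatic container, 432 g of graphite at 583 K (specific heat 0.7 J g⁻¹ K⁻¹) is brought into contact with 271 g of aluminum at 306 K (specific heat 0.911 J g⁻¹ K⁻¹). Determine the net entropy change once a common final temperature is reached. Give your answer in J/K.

ΔS_total = 27.2 J/K

Energy balance: T_f = (m₁c₁T₁ + m₂c₂T₂)/(m₁c₁ + m₂c₂) = 458.5 K.
ΔS₁ = m₁c₁ ln(T_f/T₁) = 302.4 × ln(458.5/583) = -72.65 J/K.
ΔS₂ = m₂c₂ ln(T_f/T₂) = 246.881 × ln(458.5/306) = 99.83 J/K.
ΔS_total = -72.65 + 99.83 = 27.2 J/K.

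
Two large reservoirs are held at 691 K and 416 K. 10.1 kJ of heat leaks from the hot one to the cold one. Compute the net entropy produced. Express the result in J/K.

ΔS_hot = −Q/T_H = −10100/691 = -14.62 J/K and ΔS_cold = +Q/T_C = 10100/416 = 24.28 J/K.
ΔS_total = -14.62 + 24.28 = 9.66 J/K, positive as the second law requires.

ΔS_total = 9.66 J/K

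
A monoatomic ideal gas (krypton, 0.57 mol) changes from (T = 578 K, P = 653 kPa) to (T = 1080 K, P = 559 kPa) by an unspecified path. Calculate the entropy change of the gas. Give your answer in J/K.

ΔS = nC_p ln(T₂/T₁) − nR ln(P₂/P₁), with C_p = 5R/2 = 20.79 J mol⁻¹ K⁻¹ for a monoatomic ideal gas.
ΔS = 0.57 × [20.79 × ln(1080/578) − 8.314 × ln(559/653)] = 8.14 J/K.

ΔS = 8.14 J/K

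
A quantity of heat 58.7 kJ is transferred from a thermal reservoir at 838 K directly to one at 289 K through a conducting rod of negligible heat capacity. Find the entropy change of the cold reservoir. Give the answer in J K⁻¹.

ΔS_cold = 203 J/K

The cold reservoir gains heat Q, so ΔS_cold = +Q/T_C = 58700/289 = 203 J/K.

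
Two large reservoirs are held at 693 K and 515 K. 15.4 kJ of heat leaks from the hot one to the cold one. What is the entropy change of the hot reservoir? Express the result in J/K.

ΔS_hot = -22.2 J/K

The hot reservoir loses heat Q, so ΔS_hot = −Q/T_H = −15400/693 = -22.2 J/K.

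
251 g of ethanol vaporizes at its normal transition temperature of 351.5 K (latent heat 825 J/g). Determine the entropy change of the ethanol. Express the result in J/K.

Heat absorbed by the substance: Q = mL = 251 × 825 = 207075 J.
At constant T, ΔS = Q_rev/T = 207075 / 351.5 = 589 J/K.

ΔS = 589 J/K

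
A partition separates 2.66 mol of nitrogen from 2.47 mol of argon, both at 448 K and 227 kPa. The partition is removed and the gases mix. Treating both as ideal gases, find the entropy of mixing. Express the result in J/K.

Mole fractions: x_A = 2.66/5.13 = 0.519, x_B = 0.481.
ΔS_mix = −R(n_A ln x_A + n_B ln x_B) = −8.314 × (2.66 ln 0.519 + 2.47 ln 0.481) = 29.5 J/K.

ΔS_mix = 29.5 J/K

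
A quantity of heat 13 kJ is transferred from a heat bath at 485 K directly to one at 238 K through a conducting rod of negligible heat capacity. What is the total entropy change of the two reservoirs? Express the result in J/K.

ΔS_hot = −Q/T_H = −13000/485 = -26.8 J/K and ΔS_cold = +Q/T_C = 13000/238 = 54.62 J/K.
ΔS_total = -26.8 + 54.62 = 27.8 J/K, positive as the second law requires.

ΔS_total = 27.8 J/K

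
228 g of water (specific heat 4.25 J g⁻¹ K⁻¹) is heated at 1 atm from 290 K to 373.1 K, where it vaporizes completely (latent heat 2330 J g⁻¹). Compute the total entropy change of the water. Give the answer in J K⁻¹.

ΔS = 1670 J/K

Warming step: ΔS₁ = m c ln(T_tr/T_i) = 228 × 4.25 × ln(373.1/290) = 244.2 J/K.
Phase change: ΔS₂ = +mL/T_tr = 228 × 2330 / 373.1 = 1424 J/K.
ΔS_total = (244.2) + (1424) = 1670 J/K.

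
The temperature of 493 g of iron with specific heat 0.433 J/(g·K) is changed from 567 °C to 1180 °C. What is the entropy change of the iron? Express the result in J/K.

In kelvin: T₁ = 840.15 K, T₂ = 1453.15 K. ΔS = ∫dQ_rev/T = m c ln(T₂/T₁) = 493 × 0.433 × ln(1453.15/840.15) = 117 J/K.

ΔS = 117 J/K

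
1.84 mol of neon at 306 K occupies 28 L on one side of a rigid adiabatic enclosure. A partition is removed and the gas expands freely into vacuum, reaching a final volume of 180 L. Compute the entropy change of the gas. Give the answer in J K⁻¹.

ΔS_gas = 28.5 J/K

For an ideal gas in free expansion Q = 0 and W = 0, so T is unchanged.
Entropy is a state function; using a reversible isothermal path, ΔS_gas = nR ln(V₂/V₁) = 1.84 × 8.314 × ln(180/28) = 28.5 J/K.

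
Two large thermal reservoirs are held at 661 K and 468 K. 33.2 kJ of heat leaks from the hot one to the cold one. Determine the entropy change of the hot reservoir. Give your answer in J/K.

ΔS_hot = -50.2 J/K

The hot reservoir loses heat Q, so ΔS_hot = −Q/T_H = −33200/661 = -50.2 J/K.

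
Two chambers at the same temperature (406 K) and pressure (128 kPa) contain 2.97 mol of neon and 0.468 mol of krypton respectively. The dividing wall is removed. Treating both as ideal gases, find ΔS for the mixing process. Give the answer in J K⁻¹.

ΔS_mix = 11.4 J/K

Mole fractions: x_A = 2.97/3.44 = 0.864, x_B = 0.136.
ΔS_mix = −R(n_A ln x_A + n_B ln x_B) = −8.314 × (2.97 ln 0.864 + 0.468 ln 0.136) = 11.4 J/K.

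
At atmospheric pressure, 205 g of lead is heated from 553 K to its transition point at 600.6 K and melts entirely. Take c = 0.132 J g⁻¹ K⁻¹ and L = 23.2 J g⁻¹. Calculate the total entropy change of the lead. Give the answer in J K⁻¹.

Warming step: ΔS₁ = m c ln(T_tr/T_i) = 205 × 0.132 × ln(600.6/553) = 2.234 J/K.
Phase change: ΔS₂ = +mL/T_tr = 205 × 23.2 / 600.6 = 7.919 J/K.
ΔS_total = (2.234) + (7.919) = 10.2 J/K.

ΔS = 10.2 J/K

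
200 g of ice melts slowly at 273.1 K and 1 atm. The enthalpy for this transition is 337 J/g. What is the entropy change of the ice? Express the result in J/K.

Heat absorbed by the substance: Q = mL = 200 × 337 = 67400 J.
At constant T, ΔS = Q_rev/T = 67400 / 273.1 = 247 J/K.

ΔS = 247 J/K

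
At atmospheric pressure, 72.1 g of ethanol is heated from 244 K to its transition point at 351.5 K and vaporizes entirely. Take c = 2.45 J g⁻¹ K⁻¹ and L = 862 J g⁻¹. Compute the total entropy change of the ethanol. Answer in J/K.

Warming step: ΔS₁ = m c ln(T_tr/T_i) = 72.1 × 2.45 × ln(351.5/244) = 64.48 J/K.
Phase change: ΔS₂ = +mL/T_tr = 72.1 × 862 / 351.5 = 176.8 J/K.
ΔS_total = (64.48) + (176.8) = 241 J/K.

ΔS = 241 J/K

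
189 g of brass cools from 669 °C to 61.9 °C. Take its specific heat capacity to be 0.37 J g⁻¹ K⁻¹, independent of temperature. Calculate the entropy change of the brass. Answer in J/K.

In kelvin: T₁ = 942.15 K, T₂ = 335.05 K. ΔS = ∫dQ_rev/T = m c ln(T₂/T₁) = 189 × 0.37 × ln(335.05/942.15) = -72.3 J/K.

ΔS = -72.3 J/K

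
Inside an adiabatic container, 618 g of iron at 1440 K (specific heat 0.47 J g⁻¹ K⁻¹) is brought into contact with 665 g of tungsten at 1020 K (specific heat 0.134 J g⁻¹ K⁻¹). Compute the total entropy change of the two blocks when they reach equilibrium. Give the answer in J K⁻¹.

Energy balance: T_f = (m₁c₁T₁ + m₂c₂T₂)/(m₁c₁ + m₂c₂) = 1341.4 K.
ΔS₁ = m₁c₁ ln(T_f/T₁) = 290.46 × ln(1341.4/1440) = -20.6 J/K.
ΔS₂ = m₂c₂ ln(T_f/T₂) = 89.11 × ln(1341.4/1020) = 24.41 J/K.
ΔS_total = -20.6 + 24.41 = 3.81 J/K.

ΔS_total = 3.81 J/K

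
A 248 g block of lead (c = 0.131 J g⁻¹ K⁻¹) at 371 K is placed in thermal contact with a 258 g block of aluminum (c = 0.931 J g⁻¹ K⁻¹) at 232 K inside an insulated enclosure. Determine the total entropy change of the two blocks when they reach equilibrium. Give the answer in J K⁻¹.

ΔS_total = 3.55 J/K

Energy balance: T_f = (m₁c₁T₁ + m₂c₂T₂)/(m₁c₁ + m₂c₂) = 248.56 K.
ΔS₁ = m₁c₁ ln(T_f/T₁) = 32.488 × ln(248.56/371) = -13.01 J/K.
ΔS₂ = m₂c₂ ln(T_f/T₂) = 240.198 × ln(248.56/232) = 16.56 J/K.
ΔS_total = -13.01 + 16.56 = 3.55 J/K.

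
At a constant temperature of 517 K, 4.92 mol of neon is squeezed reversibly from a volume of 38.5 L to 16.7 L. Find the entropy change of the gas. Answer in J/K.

For an isothermal ideal gas ΔS_gas = nR ln(V₂/V₁) = 4.92 × 8.314 × ln(16.7/38.5) = -34.2 J/K.

ΔS_gas = -34.2 J/K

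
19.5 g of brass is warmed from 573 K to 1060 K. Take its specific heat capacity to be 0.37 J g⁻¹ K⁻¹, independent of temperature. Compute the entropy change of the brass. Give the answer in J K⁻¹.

ΔS = 4.44 J/K

ΔS = ∫dQ_rev/T = m c ln(T₂/T₁) = 19.5 × 0.37 × ln(1060/573) = 4.44 J/K.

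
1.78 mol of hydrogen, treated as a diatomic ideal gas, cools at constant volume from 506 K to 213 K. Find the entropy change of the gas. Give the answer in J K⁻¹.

At constant volume, ΔS = nC_V ln(T₂/T₁) with C_V = 5R/2 = 20.79 J mol⁻¹ K⁻¹.
ΔS = 1.78 × 20.79 × ln(213/506) = -32 J/K.

ΔS = -32 J/K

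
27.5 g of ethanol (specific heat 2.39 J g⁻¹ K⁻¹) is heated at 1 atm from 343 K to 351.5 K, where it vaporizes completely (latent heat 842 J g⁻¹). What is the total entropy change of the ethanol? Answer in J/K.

ΔS = 67.5 J/K

Warming step: ΔS₁ = m c ln(T_tr/T_i) = 27.5 × 2.39 × ln(351.5/343) = 1.609 J/K.
Phase change: ΔS₂ = +mL/T_tr = 27.5 × 842 / 351.5 = 65.87 J/K.
ΔS_total = (1.609) + (65.87) = 67.5 J/K.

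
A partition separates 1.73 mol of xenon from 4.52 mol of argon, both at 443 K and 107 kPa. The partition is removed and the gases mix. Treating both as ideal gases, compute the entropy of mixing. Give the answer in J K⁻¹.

Mole fractions: x_A = 1.73/6.25 = 0.277, x_B = 0.723.
ΔS_mix = −R(n_A ln x_A + n_B ln x_B) = −8.314 × (1.73 ln 0.277 + 4.52 ln 0.723) = 30.7 J/K.

ΔS_mix = 30.7 J/K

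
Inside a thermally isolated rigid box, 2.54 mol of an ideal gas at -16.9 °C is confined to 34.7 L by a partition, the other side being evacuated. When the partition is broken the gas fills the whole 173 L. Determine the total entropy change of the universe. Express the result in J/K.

For an ideal gas in free expansion Q = 0 and W = 0, so T is unchanged.
Entropy is a state function; using a reversible isothermal path, ΔS_gas = nR ln(V₂/V₁) = 2.54 × 8.314 × ln(173/34.7) = 33.9 J/K.
The insulated surroundings exchange no heat, so ΔS_surr = 0 and ΔS_universe = ΔS_gas.

ΔS_universe = 33.9 J/K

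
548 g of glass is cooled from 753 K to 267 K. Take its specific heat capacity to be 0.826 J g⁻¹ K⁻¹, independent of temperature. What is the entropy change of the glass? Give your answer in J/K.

ΔS = ∫dQ_rev/T = m c ln(T₂/T₁) = 548 × 0.826 × ln(267/753) = -469 J/K.

ΔS = -469 J/K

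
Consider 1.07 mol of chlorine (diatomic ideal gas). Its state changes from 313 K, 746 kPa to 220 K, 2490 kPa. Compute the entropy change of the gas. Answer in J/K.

ΔS = nC_p ln(T₂/T₁) − nR ln(P₂/P₁), with C_p = 7R/2 = 29.1 J mol⁻¹ K⁻¹ for a diatomic ideal gas.
ΔS = 1.07 × [29.1 × ln(220/313) − 8.314 × ln(2490/746)] = -21.7 J/K.

ΔS = -21.7 J/K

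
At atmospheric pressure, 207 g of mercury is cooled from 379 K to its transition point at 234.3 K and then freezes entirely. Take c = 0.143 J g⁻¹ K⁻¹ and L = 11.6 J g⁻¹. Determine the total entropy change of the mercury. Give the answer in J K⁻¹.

ΔS = -24.5 J/K

Cooling step: ΔS₁ = m c ln(T_tr/T_i) = 207 × 0.143 × ln(234.3/379) = -14.24 J/K.
Phase change: ΔS₂ = −mL/T_tr = −207 × 11.6 / 234.3 = -10.25 J/K.
ΔS_total = (-14.24) + (-10.25) = -24.5 J/K.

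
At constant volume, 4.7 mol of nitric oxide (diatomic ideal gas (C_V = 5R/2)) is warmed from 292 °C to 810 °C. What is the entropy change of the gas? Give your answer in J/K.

ΔS = 63.6 J/K

In kelvin: T₁ = 565.15 K, T₂ = 1083.15 K. At constant volume, ΔS = nC_V ln(T₂/T₁) with C_V = 5R/2 = 20.79 J mol⁻¹ K⁻¹.
ΔS = 4.7 × 20.79 × ln(1083.15/565.15) = 63.6 J/K.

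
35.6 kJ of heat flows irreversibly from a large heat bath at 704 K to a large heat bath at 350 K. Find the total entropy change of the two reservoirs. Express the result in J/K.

ΔS_hot = −Q/T_H = −35600/704 = -50.57 J/K and ΔS_cold = +Q/T_C = 35600/350 = 101.7 J/K.
ΔS_total = -50.57 + 101.7 = 51.1 J/K, positive as the second law requires.

ΔS_total = 51.1 J/K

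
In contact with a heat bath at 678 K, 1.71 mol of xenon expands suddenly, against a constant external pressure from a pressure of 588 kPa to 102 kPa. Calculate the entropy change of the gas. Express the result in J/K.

Entropy is a state function, so ΔS_gas depends only on the end states.
For an isothermal ideal gas ΔS_gas = nR ln(P₁/P₂) = 1.71 × 8.314 × ln(588/102) = 24.9 J/K.

ΔS_gas = 24.9 J/K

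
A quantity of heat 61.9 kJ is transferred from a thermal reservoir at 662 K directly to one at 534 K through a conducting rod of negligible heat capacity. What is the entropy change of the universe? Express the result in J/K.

ΔS_total = 22.4 J/K

ΔS_hot = −Q/T_H = −61900/662 = -93.5 J/K and ΔS_cold = +Q/T_C = 61900/534 = 115.9 J/K.
ΔS_total = -93.5 + 115.9 = 22.4 J/K, positive as the second law requires.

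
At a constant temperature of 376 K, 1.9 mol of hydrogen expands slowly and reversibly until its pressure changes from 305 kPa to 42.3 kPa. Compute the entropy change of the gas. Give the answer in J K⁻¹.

For an isothermal ideal gas ΔS_gas = nR ln(P₁/P₂) = 1.9 × 8.314 × ln(305/42.3) = 31.2 J/K.

ΔS_gas = 31.2 J/K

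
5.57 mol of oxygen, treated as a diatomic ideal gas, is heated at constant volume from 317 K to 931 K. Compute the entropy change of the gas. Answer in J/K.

At constant volume, ΔS = nC_V ln(T₂/T₁) with C_V = 5R/2 = 20.79 J mol⁻¹ K⁻¹.
ΔS = 5.57 × 20.79 × ln(931/317) = 125 J/K.

ΔS = 125 J/K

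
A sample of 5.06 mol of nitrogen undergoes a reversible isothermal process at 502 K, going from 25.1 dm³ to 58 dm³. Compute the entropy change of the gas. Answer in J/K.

ΔS_gas = 35.2 J/K

For an isothermal ideal gas ΔS_gas = nR ln(V₂/V₁) = 5.06 × 8.314 × ln(58/25.1) = 35.2 J/K.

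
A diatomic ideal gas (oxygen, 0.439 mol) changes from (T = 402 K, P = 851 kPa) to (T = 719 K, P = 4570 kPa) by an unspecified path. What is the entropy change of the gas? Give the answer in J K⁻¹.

ΔS = 1.29 J/K

ΔS = nC_p ln(T₂/T₁) − nR ln(P₂/P₁), with C_p = 7R/2 = 29.1 J mol⁻¹ K⁻¹ for a diatomic ideal gas.
ΔS = 0.439 × [29.1 × ln(719/402) − 8.314 × ln(4570/851)] = 1.29 J/K.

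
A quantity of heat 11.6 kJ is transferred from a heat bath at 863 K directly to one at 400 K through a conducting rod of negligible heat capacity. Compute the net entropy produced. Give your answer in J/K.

ΔS_total = 15.6 J/K

ΔS_hot = −Q/T_H = −11600/863 = -13.44 J/K and ΔS_cold = +Q/T_C = 11600/400 = 29 J/K.
ΔS_total = -13.44 + 29 = 15.6 J/K, positive as the second law requires.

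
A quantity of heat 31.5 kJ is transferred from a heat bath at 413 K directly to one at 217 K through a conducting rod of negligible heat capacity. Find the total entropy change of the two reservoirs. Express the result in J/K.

ΔS_total = 68.9 J/K

ΔS_hot = −Q/T_H = −31500/413 = -76.27 J/K and ΔS_cold = +Q/T_C = 31500/217 = 145.2 J/K.
ΔS_total = -76.27 + 145.2 = 68.9 J/K, positive as the second law requires.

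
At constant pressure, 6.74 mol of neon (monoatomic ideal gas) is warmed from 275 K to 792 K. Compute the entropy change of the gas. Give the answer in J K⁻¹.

ΔS = 148 J/K

At constant pressure, ΔS = nC_p ln(T₂/T₁) with C_p = 5R/2 = 20.79 J mol⁻¹ K⁻¹.
ΔS = 6.74 × 20.79 × ln(792/275) = 148 J/K.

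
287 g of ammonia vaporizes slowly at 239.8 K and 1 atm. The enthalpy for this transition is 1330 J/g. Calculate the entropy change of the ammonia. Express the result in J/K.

ΔS = 1590 J/K

Heat absorbed by the substance: Q = mL = 287 × 1330 = 381710 J.
At constant T, ΔS = Q_rev/T = 381710 / 239.8 = 1590 J/K.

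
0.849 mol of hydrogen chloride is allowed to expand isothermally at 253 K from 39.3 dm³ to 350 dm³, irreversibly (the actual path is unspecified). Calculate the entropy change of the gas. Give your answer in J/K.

ΔS_gas = 15.4 J/K

Entropy is a state function, so ΔS_gas depends only on the end states.
For an isothermal ideal gas ΔS_gas = nR ln(V₂/V₁) = 0.849 × 8.314 × ln(350/39.3) = 15.4 J/K.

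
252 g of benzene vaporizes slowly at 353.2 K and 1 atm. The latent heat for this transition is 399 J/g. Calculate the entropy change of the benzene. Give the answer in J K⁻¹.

ΔS = 285 J/K

Heat absorbed by the substance: Q = mL = 252 × 399 = 100548 J.
At constant T, ΔS = Q_rev/T = 100548 / 353.2 = 285 J/K.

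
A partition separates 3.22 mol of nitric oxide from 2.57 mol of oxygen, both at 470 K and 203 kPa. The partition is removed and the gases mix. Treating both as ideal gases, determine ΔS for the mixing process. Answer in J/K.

ΔS_mix = 33.1 J/K

Mole fractions: x_A = 3.22/5.79 = 0.556, x_B = 0.444.
ΔS_mix = −R(n_A ln x_A + n_B ln x_B) = −8.314 × (3.22 ln 0.556 + 2.57 ln 0.444) = 33.1 J/K.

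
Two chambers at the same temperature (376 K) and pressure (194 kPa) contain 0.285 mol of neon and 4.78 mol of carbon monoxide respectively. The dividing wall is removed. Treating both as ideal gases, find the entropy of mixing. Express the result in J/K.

ΔS_mix = 9.12 J/K

Mole fractions: x_A = 0.285/5.07 = 0.0563, x_B = 0.944.
ΔS_mix = −R(n_A ln x_A + n_B ln x_B) = −8.314 × (0.285 ln 0.0563 + 4.78 ln 0.944) = 9.12 J/K.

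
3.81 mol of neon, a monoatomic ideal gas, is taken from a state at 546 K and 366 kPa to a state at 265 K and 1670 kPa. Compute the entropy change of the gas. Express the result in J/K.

ΔS = nC_p ln(T₂/T₁) − nR ln(P₂/P₁), with C_p = 5R/2 = 20.79 J mol⁻¹ K⁻¹ for a monoatomic ideal gas.
ΔS = 3.81 × [20.79 × ln(265/546) − 8.314 × ln(1670/366)] = -105 J/K.

ΔS = -105 J/K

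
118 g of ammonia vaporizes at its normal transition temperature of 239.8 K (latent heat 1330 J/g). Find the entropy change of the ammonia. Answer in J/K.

Heat absorbed by the substance: Q = mL = 118 × 1330 = 156940 J.
At constant T, ΔS = Q_rev/T = 156940 / 239.8 = 654 J/K.

ΔS = 654 J/K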